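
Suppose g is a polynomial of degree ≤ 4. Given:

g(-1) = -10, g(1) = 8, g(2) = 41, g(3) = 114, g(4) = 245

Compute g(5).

Write g(t) = at^4 + bt³ + ct² + dt + e; the 5 given values yield a linear system in the 5 coefficients.
Solving, the leading coefficient vanishes, and g(t) = 3t³ + 2t² + 6t - 3.
Then g(5) = 452.

452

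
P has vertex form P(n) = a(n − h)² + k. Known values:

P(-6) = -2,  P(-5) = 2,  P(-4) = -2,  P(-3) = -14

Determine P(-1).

First differences 4, -4, -12; second difference -8 = 2a, so a = -4.
Expanding, the n-coefficient is −2ah = 8h; matching it to the data gives h = -5, and then k = 2.
So P(n) = -4(n + 5)² + 2.
P(-1) = -4·4² + 2 = -62.

-62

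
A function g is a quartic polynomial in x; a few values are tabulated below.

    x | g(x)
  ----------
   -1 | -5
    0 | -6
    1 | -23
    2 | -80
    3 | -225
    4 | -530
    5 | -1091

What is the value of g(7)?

First differences: -1, -17, -57, -145, -305, -561. Second differences: -16, -40, -88, -160, -256. Third differences: -24, -48, -72, -96. Fourth differences: -24, -24, -24.
Level-4 differences are constant, so g has degree 4.
Fitting a degree-4 polynomial gives g(x) = -x^4 - 2x³ - 7x² - 7x - 6.
Then g(7) = -3485.

-3485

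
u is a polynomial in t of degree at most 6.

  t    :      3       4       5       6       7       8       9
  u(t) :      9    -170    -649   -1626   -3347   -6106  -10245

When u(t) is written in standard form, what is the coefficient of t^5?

0

First differences: -179, -479, -977, -1721, -2759, -4139. Second differences: -300, -498, -744, -1038, -1380. Third differences: -198, -246, -294, -342. Fourth differences: -48, -48, -48.
Level-4 differences are constant, so u has degree 4.
Fitting a degree-4 polynomial gives u(t) = -2t^4 + 3t³ + 8t² + 4t + 6.
The coefficient of t^5 is 0.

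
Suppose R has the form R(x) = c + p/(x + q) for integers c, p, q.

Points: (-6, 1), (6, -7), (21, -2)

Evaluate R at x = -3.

2

(R(x) − c)(x + q) = p for each data point; the three points give a linear system in c and q, then p follows.
Solving: c = -1, q = -3, p = -18, so R(x) = -1 − 18/(x − 3).
Then R(-3) = -1 − 18/(-6) = 2.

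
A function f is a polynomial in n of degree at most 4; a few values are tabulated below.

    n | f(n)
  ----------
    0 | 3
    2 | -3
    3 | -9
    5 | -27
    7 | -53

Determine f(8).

-69

Write f(n) = an^4 + bn³ + cn² + dn + e; the 5 given values yield a linear system in the 5 coefficients.
Solving, the top 2 coefficients vanish, and f(n) = -n² - n + 3.
Then f(8) = -69.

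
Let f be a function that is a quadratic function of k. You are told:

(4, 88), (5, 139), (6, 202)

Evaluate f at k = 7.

Write f(k) = ak² + bk + c; the 3 given values yield a linear system in the 3 coefficients.
Solving, f(k) = 6k² - 3k + 4.
Then f(7) = 277.

277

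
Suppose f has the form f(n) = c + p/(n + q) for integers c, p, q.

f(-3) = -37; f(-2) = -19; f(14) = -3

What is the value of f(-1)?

-13

(f(n) − c)(n + q) = p for each data point; the three points give a linear system in c and q, then p follows.
Solving: c = -1, q = 4, p = -36, so f(n) = -1 − 36/(n + 4).
Then f(-1) = -1 − 36/3 = -13.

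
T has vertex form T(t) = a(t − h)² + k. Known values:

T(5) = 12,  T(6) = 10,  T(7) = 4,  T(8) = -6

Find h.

5

First differences -2, -6, -10; second difference -4 = 2a, so a = -2.
Expanding, the t-coefficient is −2ah = 4h; matching it to the data gives h = 5, and then k = 12.
So T(t) = -2(t − 5)² + 12.
Hence h = 5.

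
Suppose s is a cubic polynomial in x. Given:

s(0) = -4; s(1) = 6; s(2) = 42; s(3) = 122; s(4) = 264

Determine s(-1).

Write s(x) = ax³ + bx² + cx + d; the 5 given values yield a linear system in the 4 coefficients.
Solving, s(x) = 3x³ + 4x² + 3x - 4.
Then s(-1) = -6.

-6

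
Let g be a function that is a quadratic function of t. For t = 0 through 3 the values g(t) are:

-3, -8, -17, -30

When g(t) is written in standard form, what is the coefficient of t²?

-2

First differences: -5, -9, -13. Second differences: -4, -4.
Level-2 differences are constant, so g has degree 2.
Fitting a degree-2 polynomial gives g(t) = -2t² - 3t - 3.
The coefficient of t² is -2.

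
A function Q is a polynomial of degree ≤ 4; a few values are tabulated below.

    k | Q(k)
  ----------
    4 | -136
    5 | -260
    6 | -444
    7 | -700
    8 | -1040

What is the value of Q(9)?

Write Q(k) = ak^4 + bk³ + ck² + dk + e; the 5 given values yield a linear system in the 5 coefficients.
Solving, the leading coefficient vanishes, and Q(k) = -2k³ - 2k.
Then Q(9) = -1476.

-1476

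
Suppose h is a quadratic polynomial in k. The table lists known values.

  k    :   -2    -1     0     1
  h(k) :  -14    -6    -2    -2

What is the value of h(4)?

First differences: 8, 4, 0. Second differences: -4, -4.
Level-2 differences are constant, so h has degree 2.
Fitting a degree-2 polynomial gives h(k) = -2k² + 2k - 2.
Then h(4) = -26.

-26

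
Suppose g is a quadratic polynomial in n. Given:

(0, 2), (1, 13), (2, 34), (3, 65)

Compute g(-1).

First differences: 11, 21, 31. Second differences: 10, 10.
Level-2 differences are constant, so g has degree 2.
Fitting a degree-2 polynomial gives g(n) = 5n² + 6n + 2.
Then g(-1) = 1.

1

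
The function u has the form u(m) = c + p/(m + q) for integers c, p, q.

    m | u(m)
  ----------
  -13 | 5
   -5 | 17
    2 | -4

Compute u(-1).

(u(m) − c)(m + q) = p for each data point; the three points give a linear system in c and q, then p follows.
Solving: c = 2, q = 3, p = -30, so u(m) = 2 − 30/(m + 3).
Then u(-1) = 2 − 30/2 = -13.

-13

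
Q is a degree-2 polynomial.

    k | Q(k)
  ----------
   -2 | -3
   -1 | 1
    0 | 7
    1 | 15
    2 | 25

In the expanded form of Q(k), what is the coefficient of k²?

1

First differences: 4, 6, 8, 10. Second differences: 2, 2, 2.
Level-2 differences are constant, so Q has degree 2.
Fitting a degree-2 polynomial gives Q(k) = k² + 7k + 7.
The coefficient of k² is 1.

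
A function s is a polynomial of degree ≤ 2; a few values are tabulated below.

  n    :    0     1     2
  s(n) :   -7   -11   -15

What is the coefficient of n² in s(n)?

Write s(n) = an² + bn + c; the 3 given values yield a linear system in the 3 coefficients.
Solving, the leading coefficient vanishes, and s(n) = -4n - 7.
The coefficient of n² is 0.

0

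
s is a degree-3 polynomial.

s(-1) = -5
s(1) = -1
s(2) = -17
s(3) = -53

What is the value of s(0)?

Write s(m) = am³ + bm² + cm + d; the 4 given values yield a linear system in the 4 coefficients.
Solving, s(m) = -m³ - 4m² + 3m + 1.
Then s(0) = 1.

1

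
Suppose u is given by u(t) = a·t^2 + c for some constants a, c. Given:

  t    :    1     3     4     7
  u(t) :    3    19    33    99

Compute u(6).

From u(1) = 3 and u(3) = 19: 1a + c = 3 and 9a + c = 19.
Subtracting: 8a = 16, so a = 2; then c = 3 − 2·1 = 1.
So u(t) = 2t² + 1, and u(6) = 73.

73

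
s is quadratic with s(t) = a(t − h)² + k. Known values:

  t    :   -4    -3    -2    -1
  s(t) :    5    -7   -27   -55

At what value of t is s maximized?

First differences -12, -20, -28; second difference -8 = 2a, so a = -4.
Expanding, the t-coefficient is −2ah = 8h; matching it to the data gives h = -5, and then k = 9.
So s(t) = -4(t + 5)² + 9.
Hence h = -5.

-5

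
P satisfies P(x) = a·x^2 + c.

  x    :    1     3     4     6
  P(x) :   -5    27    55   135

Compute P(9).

315

From P(1) = -5 and P(3) = 27: 1a + c = -5 and 9a + c = 27.
Subtracting: 8a = 32, so a = 4; then c = -5 − 4·1 = -9.
So P(x) = 4x² − 9, and P(9) = 315.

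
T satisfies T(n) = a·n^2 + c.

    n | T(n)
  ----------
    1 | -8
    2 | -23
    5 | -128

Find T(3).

From T(1) = -8 and T(2) = -23: 1a + c = -8 and 4a + c = -23.
Subtracting: 3a = -15, so a = -5; then c = -8 − (-5)·1 = -3.
So T(n) = -5n² − 3, and T(3) = -48.

-48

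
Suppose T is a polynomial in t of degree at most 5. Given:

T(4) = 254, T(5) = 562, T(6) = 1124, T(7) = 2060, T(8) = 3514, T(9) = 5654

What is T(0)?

First differences: 308, 562, 936, 1454, 2140. Second differences: 254, 374, 518, 686. Third differences: 120, 144, 168. Fourth differences: 24, 24.
Level-4 differences are constant, so T has degree 4.
Fitting a degree-4 polynomial gives T(t) = t^4 - 2t³ + 6t² + 7t + 2.
The constant term is T(0) = 2.

2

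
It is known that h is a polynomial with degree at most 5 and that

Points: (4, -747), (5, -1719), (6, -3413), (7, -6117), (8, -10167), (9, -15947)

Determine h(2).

-57

First differences: -972, -1694, -2704, -4050, -5780. Second differences: -722, -1010, -1346, -1730. Third differences: -288, -336, -384. Fourth differences: -48, -48.
Level-4 differences are constant, so h has degree 4.
Fitting a degree-4 polynomial gives h(n) = -2n^4 - 4n³ + n² + n + 1.
Then h(2) = -57.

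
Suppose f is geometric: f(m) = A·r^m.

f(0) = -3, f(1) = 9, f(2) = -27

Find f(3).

Consecutive ratio: 9/(-3) = -3, and -27/9 = -3, so r = -3.
Then A·(-3)^0 = -3 gives A = -3, and f(m) = -3·(-3)^m.
f(3) = -3·(-3)^3 = 81.

81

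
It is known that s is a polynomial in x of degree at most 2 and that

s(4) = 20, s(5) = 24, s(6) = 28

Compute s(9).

40

Write s(x) = ax² + bx + c; the 3 given values yield a linear system in the 3 coefficients.
Solving, the leading coefficient vanishes, and s(x) = 4x + 4.
Then s(9) = 40.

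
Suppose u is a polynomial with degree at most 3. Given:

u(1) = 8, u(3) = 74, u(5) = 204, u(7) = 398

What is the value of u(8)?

Write u(n) = an³ + bn² + cn + d; the 4 given values yield a linear system in the 4 coefficients.
Solving, the leading coefficient vanishes, and u(n) = 8n² + n - 1.
Then u(8) = 519.

519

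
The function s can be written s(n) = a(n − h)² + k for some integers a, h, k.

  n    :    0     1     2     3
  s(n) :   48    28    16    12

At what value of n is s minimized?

First differences -20, -12, -4; second difference 8 = 2a, so a = 4.
Expanding, the n-coefficient is −2ah = -8h; matching it to the data gives h = 3, and then k = 12.
So s(n) = 4(n − 3)² + 12.
Hence h = 3.

3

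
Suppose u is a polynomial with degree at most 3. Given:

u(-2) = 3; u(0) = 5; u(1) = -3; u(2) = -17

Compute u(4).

-63

Write u(t) = at³ + bt² + ct + d; the 4 given values yield a linear system in the 4 coefficients.
Solving, the leading coefficient vanishes, and u(t) = -3t² - 5t + 5.
Then u(4) = -63.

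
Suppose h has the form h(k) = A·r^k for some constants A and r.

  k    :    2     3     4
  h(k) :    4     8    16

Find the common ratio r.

2

Consecutive ratio: 8/4 = 2, and 16/8 = 2, so r = 2.
Then A·2^2 = 4 gives A = 1, and h(k) = 1·2^k.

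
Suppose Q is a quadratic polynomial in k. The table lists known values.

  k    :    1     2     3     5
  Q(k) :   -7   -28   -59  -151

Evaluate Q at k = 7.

Write Q(k) = ak² + bk + c; the 4 given values yield a linear system in the 3 coefficients.
Solving, Q(k) = -5k² - 6k + 4.
Then Q(7) = -283.

-283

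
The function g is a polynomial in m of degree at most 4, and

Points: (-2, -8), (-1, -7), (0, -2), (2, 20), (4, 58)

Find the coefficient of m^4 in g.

0

Write g(m) = am^4 + bm³ + cm² + dm + e; the 5 given values yield a linear system in the 5 coefficients.
Solving, the top 2 coefficients vanish, and g(m) = 2m² + 7m - 2.
The coefficient of m^4 is 0.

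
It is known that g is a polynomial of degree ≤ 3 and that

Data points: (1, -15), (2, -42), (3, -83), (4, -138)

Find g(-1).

Write g(k) = ak³ + bk² + ck + d; the 4 given values yield a linear system in the 4 coefficients.
Solving, the leading coefficient vanishes, and g(k) = -7k² - 6k - 2.
Then g(-1) = -3.

-3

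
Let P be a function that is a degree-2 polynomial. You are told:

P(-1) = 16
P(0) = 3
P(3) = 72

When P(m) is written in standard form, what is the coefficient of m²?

Write P(m) = am² + bm + c; the 3 given values yield a linear system in the 3 coefficients.
Solving, P(m) = 9m² - 4m + 3.
The coefficient of m² is 9.

9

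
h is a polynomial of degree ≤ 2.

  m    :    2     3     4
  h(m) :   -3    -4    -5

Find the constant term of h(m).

-1

First differences: -1, -1.
Level-1 differences are constant, so h has degree 1.
Fitting a degree-1 polynomial gives h(m) = -m - 1.
The constant term is h(0) = -1.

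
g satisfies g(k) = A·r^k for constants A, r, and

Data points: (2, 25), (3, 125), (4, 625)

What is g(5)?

3125

Consecutive ratio: 125/25 = 5, and 625/125 = 5, so r = 5.
Then A·5^2 = 25 gives A = 1, and g(k) = 1·5^k.
g(5) = 1·5^5 = 3125.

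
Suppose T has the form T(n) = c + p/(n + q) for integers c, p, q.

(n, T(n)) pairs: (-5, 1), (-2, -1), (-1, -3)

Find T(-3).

0

(T(n) − c)(n + q) = p for each data point; the three points give a linear system in c and q, then p follows.
Solving: c = 3, q = -1, p = 12, so T(n) = 3 + 12/(n − 1).
Then T(-3) = 3 + 12/(-4) = 0.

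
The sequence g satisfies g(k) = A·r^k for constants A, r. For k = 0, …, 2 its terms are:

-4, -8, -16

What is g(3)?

-32

Consecutive ratio: -8/(-4) = 2, and -16/(-8) = 2, so r = 2.
Then A·2^0 = -4 gives A = -4, and g(k) = -4·2^k.
g(3) = -4·2^3 = -32.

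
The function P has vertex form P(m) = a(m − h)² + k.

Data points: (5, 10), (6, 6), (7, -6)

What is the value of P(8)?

First differences -4, -12; second difference -8 = 2a, so a = -4.
Expanding, the m-coefficient is −2ah = 8h; matching it to the data gives h = 5, and then k = 10.
So P(m) = -4(m − 5)² + 10.
P(8) = -4·3² + 10 = -26.

-26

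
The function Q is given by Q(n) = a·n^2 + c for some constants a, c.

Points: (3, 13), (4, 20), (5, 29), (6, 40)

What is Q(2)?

8

From Q(3) = 13 and Q(4) = 20: 9a + c = 13 and 16a + c = 20.
Subtracting: 7a = 7, so a = 1; then c = 13 − 1·9 = 4.
So Q(n) = 1n² + 4, and Q(2) = 8.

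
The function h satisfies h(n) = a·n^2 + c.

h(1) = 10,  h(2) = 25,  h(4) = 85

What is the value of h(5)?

From h(1) = 10 and h(2) = 25: 1a + c = 10 and 4a + c = 25.
Subtracting: 3a = 15, so a = 5; then c = 10 − 5·1 = 5.
So h(n) = 5n² + 5, and h(5) = 130.

130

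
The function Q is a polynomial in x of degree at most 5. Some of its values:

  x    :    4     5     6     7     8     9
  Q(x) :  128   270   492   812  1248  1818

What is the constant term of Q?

0

First differences: 142, 222, 320, 436, 570. Second differences: 80, 98, 116, 134. Third differences: 18, 18, 18.
Level-3 differences are constant, so Q has degree 3.
Fitting a degree-3 polynomial gives Q(x) = 3x³ - 5x² + 4x.
The constant term is Q(0) = 0.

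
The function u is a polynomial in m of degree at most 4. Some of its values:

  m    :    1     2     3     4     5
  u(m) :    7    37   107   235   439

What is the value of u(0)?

-1

Write u(m) = am^4 + bm³ + cm² + dm + e; the 5 given values yield a linear system in the 5 coefficients.
Solving, the leading coefficient vanishes, and u(m) = 3m³ + 2m² + 3m - 1.
Then u(0) = -1.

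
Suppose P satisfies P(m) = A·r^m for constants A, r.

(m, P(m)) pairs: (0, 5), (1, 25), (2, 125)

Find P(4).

3125

Consecutive ratio: 25/5 = 5, and 125/25 = 5, so r = 5.
Then A·5^0 = 5 gives A = 5, and P(m) = 5·5^m.
P(4) = 5·5^4 = 3125.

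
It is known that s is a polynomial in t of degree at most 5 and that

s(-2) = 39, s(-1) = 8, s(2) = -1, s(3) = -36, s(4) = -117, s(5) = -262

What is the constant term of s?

3

Write s(t) = at^5 + bt^4 + ct³ + dt² + et + p; the 6 given values yield a linear system in the 6 coefficients.
Solving, the top 2 coefficients vanish, and s(t) = -3t³ + 4t² + 2t + 3.
The constant term is s(0) = 3.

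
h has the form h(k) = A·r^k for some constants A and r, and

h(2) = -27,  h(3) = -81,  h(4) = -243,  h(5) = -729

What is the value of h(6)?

Consecutive ratio: -81/(-27) = 3, and -243/(-81) = 3, so r = 3.
Then A·3^2 = -27 gives A = -3, and h(k) = -3·3^k.
h(6) = -3·3^6 = -2187.

-2187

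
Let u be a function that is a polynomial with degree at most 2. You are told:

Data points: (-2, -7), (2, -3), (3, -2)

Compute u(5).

Write u(t) = at² + bt + c; the 3 given values yield a linear system in the 3 coefficients.
Solving, the leading coefficient vanishes, and u(t) = t - 5.
Then u(5) = 0.

0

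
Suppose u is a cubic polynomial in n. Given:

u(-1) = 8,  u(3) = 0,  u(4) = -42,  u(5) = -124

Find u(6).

Write u(n) = an³ + bn² + cn + d; the 4 given values yield a linear system in the 4 coefficients.
Solving, u(n) = -2n³ + 4n² + 4n + 6.
Then u(6) = -258.

-258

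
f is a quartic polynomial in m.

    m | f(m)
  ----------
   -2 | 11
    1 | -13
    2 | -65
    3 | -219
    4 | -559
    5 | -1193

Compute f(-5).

Write f(m) = am^4 + bm³ + cm² + dm + e; the 6 given values yield a linear system in the 5 coefficients.
Solving, f(m) = -m^4 - 4m³ - 2m² - 3m - 3.
Then f(-5) = -163.

-163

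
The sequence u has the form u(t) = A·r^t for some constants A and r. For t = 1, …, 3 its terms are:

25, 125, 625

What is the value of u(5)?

Consecutive ratio: 125/25 = 5, and 625/125 = 5, so r = 5.
Then A·5^1 = 25 gives A = 5, and u(t) = 5·5^t.
u(5) = 5·5^5 = 15625.

15625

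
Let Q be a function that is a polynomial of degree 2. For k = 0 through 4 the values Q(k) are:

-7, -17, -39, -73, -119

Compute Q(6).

First differences: -10, -22, -34, -46. Second differences: -12, -12, -12.
Level-2 differences are constant, so Q has degree 2.
Fitting a degree-2 polynomial gives Q(k) = -6k² - 4k - 7.
Then Q(6) = -247.

-247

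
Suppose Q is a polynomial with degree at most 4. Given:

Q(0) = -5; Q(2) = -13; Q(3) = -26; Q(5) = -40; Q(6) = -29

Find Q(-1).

-22

Write Q(k) = ak^4 + bk³ + ck² + dk + e; the 5 given values yield a linear system in the 5 coefficients.
Solving, the leading coefficient vanishes, and Q(k) = k³ - 8k² + 8k - 5.
Then Q(-1) = -22.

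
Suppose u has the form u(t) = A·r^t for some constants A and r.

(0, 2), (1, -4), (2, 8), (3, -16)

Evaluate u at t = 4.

Consecutive ratio: -4/2 = -2, and 8/(-4) = -2, so r = -2.
Then A·(-2)^0 = 2 gives A = 2, and u(t) = 2·(-2)^t.
u(4) = 2·(-2)^4 = 32.

32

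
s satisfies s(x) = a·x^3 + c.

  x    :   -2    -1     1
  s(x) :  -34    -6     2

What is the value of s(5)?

498

From s(-2) = -34 and s(-1) = -6: -8a + c = -34 and -1a + c = -6.
Subtracting: 7a = 28, so a = 4; then c = -34 − 4·(-8) = -2.
So s(x) = 4x³ − 2, and s(5) = 498.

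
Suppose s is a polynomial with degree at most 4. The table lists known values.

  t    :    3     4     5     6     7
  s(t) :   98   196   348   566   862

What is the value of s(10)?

2338

First differences: 98, 152, 218, 296. Second differences: 54, 66, 78. Third differences: 12, 12.
Level-3 differences are constant, so s has degree 3.
Fitting a degree-3 polynomial gives s(t) = 2t³ + 3t² + 3t + 8.
Then s(10) = 2338.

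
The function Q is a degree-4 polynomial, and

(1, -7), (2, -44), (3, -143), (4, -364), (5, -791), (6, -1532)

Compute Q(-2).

-28

First differences: -37, -99, -221, -427, -741. Second differences: -62, -122, -206, -314. Third differences: -60, -84, -108. Fourth differences: -24, -24.
Level-4 differences are constant, so Q has degree 4.
Fitting a degree-4 polynomial gives Q(m) = -m^4 - 6m² - 4m + 4.
Then Q(-2) = -28.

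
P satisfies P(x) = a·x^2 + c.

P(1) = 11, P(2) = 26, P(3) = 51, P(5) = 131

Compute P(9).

411

From P(1) = 11 and P(2) = 26: 1a + c = 11 and 4a + c = 26.
Subtracting: 3a = 15, so a = 5; then c = 11 − 5·1 = 6.
So P(x) = 5x² + 6, and P(9) = 411.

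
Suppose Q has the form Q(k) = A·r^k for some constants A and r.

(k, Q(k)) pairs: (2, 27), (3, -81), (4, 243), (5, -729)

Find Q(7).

Consecutive ratio: -81/27 = -3, and 243/(-81) = -3, so r = -3.
Then A·(-3)^2 = 27 gives A = 3, and Q(k) = 3·(-3)^k.
Q(7) = 3·(-3)^7 = -6561.

-6561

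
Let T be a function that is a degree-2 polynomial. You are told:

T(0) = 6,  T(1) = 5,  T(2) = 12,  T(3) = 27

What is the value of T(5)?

81

First differences: -1, 7, 15. Second differences: 8, 8.
Level-2 differences are constant, so T has degree 2.
Fitting a degree-2 polynomial gives T(x) = 4x² - 5x + 6.
Then T(5) = 81.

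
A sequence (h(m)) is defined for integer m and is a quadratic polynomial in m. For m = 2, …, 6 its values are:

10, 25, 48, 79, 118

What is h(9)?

283

First differences: 15, 23, 31, 39. Second differences: 8, 8, 8.
Level-2 differences are constant, so h has degree 2.
Fitting a degree-2 polynomial gives h(m) = 4m² - 5m + 4.
Then h(9) = 283.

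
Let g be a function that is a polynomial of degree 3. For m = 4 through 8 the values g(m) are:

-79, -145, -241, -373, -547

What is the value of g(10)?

-1045

First differences: -66, -96, -132, -174. Second differences: -30, -36, -42. Third differences: -6, -6.
Level-3 differences are constant, so g has degree 3.
Fitting a degree-3 polynomial gives g(m) = -m³ - 5m + 5.
Then g(10) = -1045.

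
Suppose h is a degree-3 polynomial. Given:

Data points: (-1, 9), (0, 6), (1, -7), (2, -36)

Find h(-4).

18

Write h(m) = am³ + bm² + cm + d; the 4 given values yield a linear system in the 4 coefficients.
Solving, h(m) = -m³ - 5m² - 7m + 6.
Then h(-4) = 18.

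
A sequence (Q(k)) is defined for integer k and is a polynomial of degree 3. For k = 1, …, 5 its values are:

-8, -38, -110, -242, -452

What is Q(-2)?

10

First differences: -30, -72, -132, -210. Second differences: -42, -60, -78. Third differences: -18, -18.
Level-3 differences are constant, so Q has degree 3.
Fitting a degree-3 polynomial gives Q(k) = -3k³ - 3k² - 2.
Then Q(-2) = 10.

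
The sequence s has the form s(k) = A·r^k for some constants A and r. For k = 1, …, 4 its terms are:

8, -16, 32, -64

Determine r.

-2

Consecutive ratio: -16/8 = -2, and 32/(-16) = -2, so r = -2.
Then A·(-2)^1 = 8 gives A = -4, and s(k) = -4·(-2)^k.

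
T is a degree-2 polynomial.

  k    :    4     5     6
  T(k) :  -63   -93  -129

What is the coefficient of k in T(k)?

-3

Write T(k) = ak² + bk + c; the 3 given values yield a linear system in the 3 coefficients.
Solving, T(k) = -3k² - 3k - 3.
The coefficient of k is -3.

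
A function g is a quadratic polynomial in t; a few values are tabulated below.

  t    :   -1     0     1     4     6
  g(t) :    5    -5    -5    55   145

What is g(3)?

25

Write g(t) = at² + bt + c; the 5 given values yield a linear system in the 3 coefficients.
Solving, g(t) = 5t² - 5t - 5.
Then g(3) = 25.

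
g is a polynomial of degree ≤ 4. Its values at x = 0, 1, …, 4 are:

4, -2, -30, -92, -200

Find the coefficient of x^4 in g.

0

First differences: -6, -28, -62, -108. Second differences: -22, -34, -46. Third differences: -12, -12.
Level-3 differences are constant, so g has degree 3.
Fitting a degree-3 polynomial gives g(x) = -2x³ - 5x² + x + 4.
The coefficient of x^4 is 0.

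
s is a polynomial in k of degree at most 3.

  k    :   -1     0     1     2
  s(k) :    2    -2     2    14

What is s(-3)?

34

First differences: -4, 4, 12. Second differences: 8, 8.
Level-2 differences are constant, so s has degree 2.
Fitting a degree-2 polynomial gives s(k) = 4k² - 2.
Then s(-3) = 34.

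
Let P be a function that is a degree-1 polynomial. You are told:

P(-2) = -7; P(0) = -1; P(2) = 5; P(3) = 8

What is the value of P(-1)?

-4

Write P(k) = ak + b; the 4 given values yield a linear system in the 2 coefficients.
Solving, P(k) = 3k - 1.
Then P(-1) = -4.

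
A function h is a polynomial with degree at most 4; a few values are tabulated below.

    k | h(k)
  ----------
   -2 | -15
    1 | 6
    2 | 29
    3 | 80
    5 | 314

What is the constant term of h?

Write h(k) = ak^4 + bk³ + ck² + dk + e; the 5 given values yield a linear system in the 5 coefficients.
Solving, the leading coefficient vanishes, and h(k) = 2k³ + 2k² + 3k - 1.
The constant term is h(0) = -1.

-1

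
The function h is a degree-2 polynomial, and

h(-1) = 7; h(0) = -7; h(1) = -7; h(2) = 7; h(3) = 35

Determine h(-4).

133

First differences: -14, 0, 14, 28. Second differences: 14, 14, 14.
Level-2 differences are constant, so h has degree 2.
Fitting a degree-2 polynomial gives h(k) = 7k² - 7k - 7.
Then h(-4) = 133.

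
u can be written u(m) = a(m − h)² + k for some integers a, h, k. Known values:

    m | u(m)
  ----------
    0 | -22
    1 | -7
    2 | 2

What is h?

3

First differences 15, 9; second difference -6 = 2a, so a = -3.
Expanding, the m-coefficient is −2ah = 6h; matching it to the data gives h = 3, and then k = 5.
So u(m) = -3(m − 3)² + 5.
Hence h = 3.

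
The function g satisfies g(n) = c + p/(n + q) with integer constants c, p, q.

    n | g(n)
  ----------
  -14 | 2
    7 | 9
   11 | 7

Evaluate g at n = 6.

10

(g(n) − c)(n + q) = p for each data point; the three points give a linear system in c and q, then p follows.
Solving: c = 4, q = -1, p = 30, so g(n) = 4 + 30/(n − 1).
Then g(6) = 4 + 30/5 = 10.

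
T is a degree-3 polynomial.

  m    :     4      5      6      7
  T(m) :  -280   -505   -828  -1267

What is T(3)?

Write T(m) = am³ + bm² + cm + d; the 4 given values yield a linear system in the 4 coefficients.
Solving, T(m) = -3m³ - 4m² - 6m.
Then T(3) = -135.

-135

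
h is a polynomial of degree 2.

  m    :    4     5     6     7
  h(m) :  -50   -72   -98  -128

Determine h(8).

-162

Write h(m) = am² + bm + c; the 4 given values yield a linear system in the 3 coefficients.
Solving, h(m) = -2m² - 4m - 2.
Then h(8) = -162.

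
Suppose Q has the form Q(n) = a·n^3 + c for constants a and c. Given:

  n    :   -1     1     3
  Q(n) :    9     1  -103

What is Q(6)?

From Q(-1) = 9 and Q(1) = 1: -1a + c = 9 and 1a + c = 1.
Subtracting: 2a = -8, so a = -4; then c = 9 − (-4)·(-1) = 5.
So Q(n) = -4n³ + 5, and Q(6) = -859.

-859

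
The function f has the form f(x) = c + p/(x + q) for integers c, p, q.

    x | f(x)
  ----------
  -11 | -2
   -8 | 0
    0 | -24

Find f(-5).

(f(x) − c)(x + q) = p for each data point; the three points give a linear system in c and q, then p follows.
Solving: c = -6, q = 2, p = -36, so f(x) = -6 − 36/(x + 2).
Then f(-5) = -6 − 36/(-3) = 6.

6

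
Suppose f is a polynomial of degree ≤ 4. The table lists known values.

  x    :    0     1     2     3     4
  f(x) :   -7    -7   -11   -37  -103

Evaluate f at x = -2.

First differences: 0, -4, -26, -66. Second differences: -4, -22, -40. Third differences: -18, -18.
Level-3 differences are constant, so f has degree 3.
Fitting a degree-3 polynomial gives f(x) = -3x³ + 7x² - 4x - 7.
Then f(-2) = 53.

53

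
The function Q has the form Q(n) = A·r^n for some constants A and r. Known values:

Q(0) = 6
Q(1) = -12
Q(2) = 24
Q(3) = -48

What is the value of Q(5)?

-192

Consecutive ratio: -12/6 = -2, and 24/(-12) = -2, so r = -2.
Then A·(-2)^0 = 6 gives A = 6, and Q(n) = 6·(-2)^n.
Q(5) = 6·(-2)^5 = -192.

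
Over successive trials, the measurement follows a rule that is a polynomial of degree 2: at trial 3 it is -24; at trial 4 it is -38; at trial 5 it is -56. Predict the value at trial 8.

-134

Write the value at k as P(k).
Write P(k) = ak² + bk + c; the 3 given values yield a linear system in the 3 coefficients.
Solving, P(k) = -2k² - 6.
Then P(8) = -134.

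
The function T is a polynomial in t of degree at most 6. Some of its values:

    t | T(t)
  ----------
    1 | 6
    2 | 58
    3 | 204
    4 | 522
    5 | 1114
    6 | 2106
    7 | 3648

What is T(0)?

-6

Write T(t) = at^6 + bt^5 + ct^4 + dt³ + et² + pt + q; the 7 given values yield a linear system in the 7 coefficients.
Solving, the top 2 coefficients vanish, and T(t) = t^4 + 3t³ + 4t² + 4t - 6.
The constant term is T(0) = -6.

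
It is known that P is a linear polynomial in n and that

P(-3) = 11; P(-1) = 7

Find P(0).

Write P(n) = an + b; the 2 given values yield a linear system in the 2 coefficients.
Solving, P(n) = -2n + 5.
Then P(0) = 5.

5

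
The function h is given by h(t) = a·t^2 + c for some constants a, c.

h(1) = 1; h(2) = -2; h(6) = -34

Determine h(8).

-62

From h(1) = 1 and h(2) = -2: 1a + c = 1 and 4a + c = -2.
Subtracting: 3a = -3, so a = -1; then c = 1 − (-1)·1 = 2.
So h(t) = -1t² + 2, and h(8) = -62.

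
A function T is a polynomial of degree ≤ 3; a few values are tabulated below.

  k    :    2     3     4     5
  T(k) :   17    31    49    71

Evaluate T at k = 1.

7

First differences: 14, 18, 22. Second differences: 4, 4.
Level-2 differences are constant, so T has degree 2.
Fitting a degree-2 polynomial gives T(k) = 2k² + 4k + 1.
Then T(1) = 7.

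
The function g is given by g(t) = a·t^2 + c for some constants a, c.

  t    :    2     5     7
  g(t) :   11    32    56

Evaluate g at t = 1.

8

From g(2) = 11 and g(5) = 32: 4a + c = 11 and 25a + c = 32.
Subtracting: 21a = 21, so a = 1; then c = 11 − 1·4 = 7.
So g(t) = 1t² + 7, and g(1) = 8.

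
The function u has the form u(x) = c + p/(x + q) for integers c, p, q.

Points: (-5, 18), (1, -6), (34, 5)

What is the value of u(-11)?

(u(x) − c)(x + q) = p for each data point; the three points give a linear system in c and q, then p follows.
Solving: c = 6, q = 2, p = -36, so u(x) = 6 − 36/(x + 2).
Then u(-11) = 6 − 36/(-9) = 10.

10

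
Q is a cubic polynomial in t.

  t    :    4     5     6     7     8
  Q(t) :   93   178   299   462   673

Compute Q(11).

1654

Write Q(t) = at³ + bt² + ct + d; the 5 given values yield a linear system in the 4 coefficients.
Solving, Q(t) = t³ + 3t² - 3t - 7.
Then Q(11) = 1654.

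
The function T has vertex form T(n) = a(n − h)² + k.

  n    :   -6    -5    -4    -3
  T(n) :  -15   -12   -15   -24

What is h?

-5

First differences 3, -3, -9; second difference -6 = 2a, so a = -3.
Expanding, the n-coefficient is −2ah = 6h; matching it to the data gives h = -5, and then k = -12.
So T(n) = -3(n + 5)² − 12.
Hence h = -5.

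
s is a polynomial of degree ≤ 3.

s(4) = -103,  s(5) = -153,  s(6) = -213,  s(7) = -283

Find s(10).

First differences: -50, -60, -70. Second differences: -10, -10.
Level-2 differences are constant, so s has degree 2.
Fitting a degree-2 polynomial gives s(k) = -5k² - 5k - 3.
Then s(10) = -553.

-553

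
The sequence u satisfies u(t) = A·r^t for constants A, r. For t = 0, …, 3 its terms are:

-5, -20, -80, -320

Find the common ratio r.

Consecutive ratio: -20/(-5) = 4, and -80/(-20) = 4, so r = 4.
Then A·4^0 = -5 gives A = -5, and u(t) = -5·4^t.

4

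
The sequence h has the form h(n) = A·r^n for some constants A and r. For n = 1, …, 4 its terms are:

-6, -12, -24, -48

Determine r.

Consecutive ratio: -12/(-6) = 2, and -24/(-12) = 2, so r = 2.
Then A·2^1 = -6 gives A = -3, and h(n) = -3·2^n.

2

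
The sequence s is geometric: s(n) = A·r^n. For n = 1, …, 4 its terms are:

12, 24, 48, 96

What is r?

2

Consecutive ratio: 24/12 = 2, and 48/24 = 2, so r = 2.
Then A·2^1 = 12 gives A = 6, and s(n) = 6·2^n.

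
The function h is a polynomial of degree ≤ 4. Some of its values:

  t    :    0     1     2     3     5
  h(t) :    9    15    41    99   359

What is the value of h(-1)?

11

Write h(t) = at^4 + bt³ + ct² + dt + e; the 5 given values yield a linear system in the 5 coefficients.
Solving, the leading coefficient vanishes, and h(t) = 2t³ + 4t² + 9.
Then h(-1) = 11.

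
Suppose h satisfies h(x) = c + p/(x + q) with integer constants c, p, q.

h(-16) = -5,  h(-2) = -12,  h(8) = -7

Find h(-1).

(h(x) − c)(x + q) = p for each data point; the three points give a linear system in c and q, then p follows.
Solving: c = -6, q = 4, p = -12, so h(x) = -6 − 12/(x + 4).
Then h(-1) = -6 − 12/3 = -10.

-10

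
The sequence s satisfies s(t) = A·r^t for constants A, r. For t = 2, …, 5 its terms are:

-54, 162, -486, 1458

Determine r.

-3

Consecutive ratio: 162/(-54) = -3, and -486/162 = -3, so r = -3.
Then A·(-3)^2 = -54 gives A = -6, and s(t) = -6·(-3)^t.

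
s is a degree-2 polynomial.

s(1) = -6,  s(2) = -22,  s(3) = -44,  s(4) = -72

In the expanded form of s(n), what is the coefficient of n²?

First differences: -16, -22, -28. Second differences: -6, -6.
Level-2 differences are constant, so s has degree 2.
Fitting a degree-2 polynomial gives s(n) = -3n² - 7n + 4.
The coefficient of n² is -3.

-3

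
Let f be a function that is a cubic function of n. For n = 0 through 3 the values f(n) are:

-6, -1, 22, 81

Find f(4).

194

Write f(n) = an³ + bn² + cn + d; the 4 given values yield a linear system in the 4 coefficients.
Solving, f(n) = 3n³ + 2n - 6.
Then f(4) = 194.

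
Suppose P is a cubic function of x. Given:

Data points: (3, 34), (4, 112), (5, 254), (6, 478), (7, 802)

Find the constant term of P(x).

4

First differences: 78, 142, 224, 324. Second differences: 64, 82, 100. Third differences: 18, 18.
Level-3 differences are constant, so P has degree 3.
Fitting a degree-3 polynomial gives P(x) = 3x³ - 4x² - 5x + 4.
The constant term is P(0) = 4.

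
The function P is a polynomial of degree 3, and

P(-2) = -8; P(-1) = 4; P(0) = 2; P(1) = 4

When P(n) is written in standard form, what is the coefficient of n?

Write P(n) = an³ + bn² + cn + d; the 4 given values yield a linear system in the 4 coefficients.
Solving, P(n) = 3n³ + 2n² - 3n + 2.
The coefficient of n is -3.

-3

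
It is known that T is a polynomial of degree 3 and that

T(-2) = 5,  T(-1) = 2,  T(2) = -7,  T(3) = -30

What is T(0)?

3

Write T(t) = at³ + bt² + ct + d; the 4 given values yield a linear system in the 4 coefficients.
Solving, T(t) = -t³ - t² + t + 3.
The constant term is T(0) = 3.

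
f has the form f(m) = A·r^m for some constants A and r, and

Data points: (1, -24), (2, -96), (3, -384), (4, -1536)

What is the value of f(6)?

-24576

Consecutive ratio: -96/(-24) = 4, and -384/(-96) = 4, so r = 4.
Then A·4^1 = -24 gives A = -6, and f(m) = -6·4^m.
f(6) = -6·4^6 = -24576.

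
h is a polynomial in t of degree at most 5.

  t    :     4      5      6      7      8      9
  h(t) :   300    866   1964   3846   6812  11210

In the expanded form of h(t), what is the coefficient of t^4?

Write h(t) = at^5 + bt^4 + ct³ + dt² + et + p; the 6 given values yield a linear system in the 6 coefficients.
Solving, the leading coefficient vanishes, and h(t) = 2t^4 - 2t³ - 6t² + 4t - 4.
The coefficient of t^4 is 2.

2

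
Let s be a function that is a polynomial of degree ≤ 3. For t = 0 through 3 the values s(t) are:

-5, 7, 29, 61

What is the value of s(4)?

Write s(t) = at³ + bt² + ct + d; the 4 given values yield a linear system in the 4 coefficients.
Solving, the leading coefficient vanishes, and s(t) = 5t² + 7t - 5.
Then s(4) = 103.

103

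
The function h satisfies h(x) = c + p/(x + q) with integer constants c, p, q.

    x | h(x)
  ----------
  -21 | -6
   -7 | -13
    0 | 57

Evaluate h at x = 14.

1

(h(x) − c)(x + q) = p for each data point; the three points give a linear system in c and q, then p follows.
Solving: c = -3, q = 1, p = 60, so h(x) = -3 + 60/(x + 1).
Then h(14) = -3 + 60/15 = 1.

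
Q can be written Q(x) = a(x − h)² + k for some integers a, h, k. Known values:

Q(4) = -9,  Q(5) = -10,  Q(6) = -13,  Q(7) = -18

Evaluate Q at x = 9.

-34

First differences -1, -3, -5; second difference -2 = 2a, so a = -1.
Expanding, the x-coefficient is −2ah = 2h; matching it to the data gives h = 4, and then k = -9.
So Q(x) = -1(x − 4)² − 9.
Q(9) = -1·5² − 9 = -34.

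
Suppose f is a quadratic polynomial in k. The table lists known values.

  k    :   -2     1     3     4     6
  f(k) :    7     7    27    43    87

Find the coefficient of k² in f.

Write f(k) = ak² + bk + c; the 5 given values yield a linear system in the 3 coefficients.
Solving, f(k) = 2k² + 2k + 3.
The coefficient of k² is 2.

2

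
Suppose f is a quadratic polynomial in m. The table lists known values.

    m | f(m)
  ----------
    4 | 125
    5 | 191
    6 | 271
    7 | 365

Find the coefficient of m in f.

3

First differences: 66, 80, 94. Second differences: 14, 14.
Level-2 differences are constant, so f has degree 2.
Fitting a degree-2 polynomial gives f(m) = 7m² + 3m + 1.
The coefficient of m is 3.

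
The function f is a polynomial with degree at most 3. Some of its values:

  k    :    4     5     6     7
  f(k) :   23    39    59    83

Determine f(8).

111

First differences: 16, 20, 24. Second differences: 4, 4.
Level-2 differences are constant, so f has degree 2.
Fitting a degree-2 polynomial gives f(k) = 2k² - 2k - 1.
Then f(8) = 111.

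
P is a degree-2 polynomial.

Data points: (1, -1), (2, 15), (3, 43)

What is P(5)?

Write P(m) = am² + bm + c; the 3 given values yield a linear system in the 3 coefficients.
Solving, P(m) = 6m² - 2m - 5.
Then P(5) = 135.

135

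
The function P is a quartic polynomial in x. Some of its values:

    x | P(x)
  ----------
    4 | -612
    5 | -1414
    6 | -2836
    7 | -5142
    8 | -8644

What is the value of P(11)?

Write P(x) = ax^4 + bx³ + cx² + dx + e; the 5 given values yield a linear system in the 5 coefficients.
Solving, P(x) = -2x^4 - 8x² + 8x - 4.
Then P(11) = -30166.

-30166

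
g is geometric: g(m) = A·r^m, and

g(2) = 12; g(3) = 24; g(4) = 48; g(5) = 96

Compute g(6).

192

Consecutive ratio: 24/12 = 2, and 48/24 = 2, so r = 2.
Then A·2^2 = 12 gives A = 3, and g(m) = 3·2^m.
g(6) = 3·2^6 = 192.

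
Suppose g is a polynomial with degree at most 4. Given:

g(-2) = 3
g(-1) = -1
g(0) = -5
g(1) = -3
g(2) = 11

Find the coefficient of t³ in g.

Write g(t) = at^4 + bt³ + ct² + dt + e; the 5 given values yield a linear system in the 5 coefficients.
Solving, the leading coefficient vanishes, and g(t) = t³ + 3t² - 2t - 5.
The coefficient of t³ is 1.

1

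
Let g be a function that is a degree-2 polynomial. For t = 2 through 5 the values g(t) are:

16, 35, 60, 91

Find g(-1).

-5

First differences: 19, 25, 31. Second differences: 6, 6.
Level-2 differences are constant, so g has degree 2.
Fitting a degree-2 polynomial gives g(t) = 3t² + 4t - 4.
Then g(-1) = -5.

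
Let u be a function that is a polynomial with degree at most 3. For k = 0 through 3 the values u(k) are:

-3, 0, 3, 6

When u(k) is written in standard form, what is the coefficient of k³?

First differences: 3, 3, 3.
Level-1 differences are constant, so u has degree 1.
Fitting a degree-1 polynomial gives u(k) = 3k - 3.
The coefficient of k³ is 0.

0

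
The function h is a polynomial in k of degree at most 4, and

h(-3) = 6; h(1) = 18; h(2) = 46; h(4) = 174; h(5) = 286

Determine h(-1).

4

Write h(k) = ak^4 + bk³ + ck² + dk + e; the 5 given values yield a linear system in the 5 coefficients.
Solving, the leading coefficient vanishes, and h(k) = k³ + 5k² + 6k + 6.
Then h(-1) = 4.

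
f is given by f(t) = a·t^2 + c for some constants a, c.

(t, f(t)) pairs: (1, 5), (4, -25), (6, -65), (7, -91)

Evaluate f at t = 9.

From f(1) = 5 and f(4) = -25: 1a + c = 5 and 16a + c = -25.
Subtracting: 15a = -30, so a = -2; then c = 5 − (-2)·1 = 7.
So f(t) = -2t² + 7, and f(9) = -155.

-155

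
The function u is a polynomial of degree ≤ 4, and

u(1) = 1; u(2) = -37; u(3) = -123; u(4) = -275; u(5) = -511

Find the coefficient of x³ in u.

-3

Write u(x) = ax^4 + bx³ + cx² + dx + e; the 5 given values yield a linear system in the 5 coefficients.
Solving, the leading coefficient vanishes, and u(x) = -3x³ - 6x² + x + 9.
The coefficient of x³ is -3.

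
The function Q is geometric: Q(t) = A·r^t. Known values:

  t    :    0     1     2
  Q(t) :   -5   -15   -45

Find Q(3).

-135

Consecutive ratio: -15/(-5) = 3, and -45/(-15) = 3, so r = 3.
Then A·3^0 = -5 gives A = -5, and Q(t) = -5·3^t.
Q(3) = -5·3^3 = -135.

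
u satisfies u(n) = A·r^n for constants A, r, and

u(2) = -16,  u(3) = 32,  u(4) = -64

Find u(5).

Consecutive ratio: 32/(-16) = -2, and -64/32 = -2, so r = -2.
Then A·(-2)^2 = -16 gives A = -4, and u(n) = -4·(-2)^n.
u(5) = -4·(-2)^5 = 128.

128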